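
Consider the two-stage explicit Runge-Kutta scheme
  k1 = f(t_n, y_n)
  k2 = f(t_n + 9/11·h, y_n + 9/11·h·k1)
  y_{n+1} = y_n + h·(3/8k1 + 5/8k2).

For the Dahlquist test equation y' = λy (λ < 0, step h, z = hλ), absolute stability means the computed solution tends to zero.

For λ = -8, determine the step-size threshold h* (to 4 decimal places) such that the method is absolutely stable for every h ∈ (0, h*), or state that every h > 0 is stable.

(-1.9556,0); λ=-8 ⇒ h* = (88/45)/8 = 0.2444.

With y'=λy (z=hλ):
  k1=λy_n ⇒ h·k1=z·y_n;  k2=λ(1+9/11z)y_n ⇒ h·k2=z(1+9/11z)y_n
  y_{n+1}/y_n = 1 + 3/8z + 5/8z(1+9/11z) = 1 + z + 45/88z²
  so R(z) = 1 + z + 45/88z².

Find x<0 with |R(x)|<1.
x=-1.2: |R|=0.5364
R=1: x+45/88x²=0 ⇒ x=−88/45=-1.9556; min R=1−1/(4·45/88)=0.5111>−1
Confirm numerically:
  x=-1.702: |R|=0.77932 <1
  x=-1.404: |R|=0.60401 <1
  x=-1.171: |R|=0.53020 <1
  x=-0.990: |R|=0.51119 <1
  x=-2.473: |R|=1.65436 >1
  x=-2.312: |R|=1.42141 >1
So |R|<1 on (-1.9556, 0).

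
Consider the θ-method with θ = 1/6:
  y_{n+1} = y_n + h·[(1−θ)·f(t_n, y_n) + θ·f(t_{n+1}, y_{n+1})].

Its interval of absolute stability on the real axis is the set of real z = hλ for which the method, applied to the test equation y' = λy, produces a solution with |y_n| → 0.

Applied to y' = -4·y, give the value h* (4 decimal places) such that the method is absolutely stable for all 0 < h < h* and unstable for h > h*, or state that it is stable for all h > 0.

(-3.0000,0); λ=-4 ⇒ h* = (3)/4 = 0.7500.

With y'=λy (z=hλ):
  y_{n+1} = y_n + z·[5/6·y_n + 1/6·y_{n+1}] ⇒ (1 − 1/6z)y_{n+1} = (1 + 5/6z)y_n
  R(z) = (1 + 5/6z)/(1 − 1/6z).

Find x<0 with |R(x)|<1.
x=-0.79: |R|=0.3019
R=−1: 1+5/6x = −1+1/6x ⇒ -2/3x=2 ⇒ x=2/(-2/3)=-3.0000
Confirm numerically:
  x=-2.723: |R|=0.87298 <1
  x=-2.167: |R|=0.59202 <1
  x=-1.352: |R|=0.10337 <1
  x=-1.234: |R|=0.02350 <1
  x=-3.511: |R|=1.21491 >1
  x=-3.138: |R|=1.06041 >1
Interval (-3.0000, 0).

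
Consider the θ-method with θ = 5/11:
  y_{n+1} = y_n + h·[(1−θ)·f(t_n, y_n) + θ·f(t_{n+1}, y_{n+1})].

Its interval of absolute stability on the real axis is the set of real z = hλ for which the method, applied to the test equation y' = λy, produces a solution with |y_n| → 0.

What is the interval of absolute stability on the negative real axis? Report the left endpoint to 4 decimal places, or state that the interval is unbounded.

z∈(-22.0000,0).

With y'=λy (z=hλ):
  y_{n+1} = y_n + z·[6/11·y_n + 5/11·y_{n+1}] ⇒ (1 − 5/11z)y_{n+1} = (1 + 6/11z)y_n
  Hence R(z) = (1 + 6/11z)/(1 − 5/11z).

Find x<0 with |R(x)|<1.
x=-0.39: |R|=0.6687
R=−1: 1+6/11x = −1+5/11x ⇒ -1/11x=2 ⇒ x=2/(-1/11)=-22.0000
Confirm numerically:
  x=-19.371: |R|=0.97562 <1
  x=-14.229: |R|=0.90540 <1
  x=-12.702: |R|=0.87521 <1
  x=-22.540: |R|=1.00437 >1
  x=-22.448: |R|=1.00364 >1
So |R|<1 on (-22.0000, 0).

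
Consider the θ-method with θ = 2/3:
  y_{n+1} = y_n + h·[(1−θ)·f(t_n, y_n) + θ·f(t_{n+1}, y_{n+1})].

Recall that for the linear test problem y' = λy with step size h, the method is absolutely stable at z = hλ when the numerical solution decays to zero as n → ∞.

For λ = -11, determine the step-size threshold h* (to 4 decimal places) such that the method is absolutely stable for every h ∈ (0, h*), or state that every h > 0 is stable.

unbounded; (−∞, 0). Any h>0 works for λ=-11.

Set f=λy, z=hλ:
  y_{n+1} = y_n + z·[1/3·y_n + 2/3·y_{n+1}] ⇒ (1 − 2/3z)y_{n+1} = (1 + 1/3z)y_n
  ⇒ R(z) = (1 + 1/3z)/(1 − 2/3z).

Need |R(x)|<1, x<0.
x=-1.21: |R|=0.3303
x=-2: |R|=0.1429
x=-10: |R|=0.3043
x=-100: |R|=0.4778
θ=2/3≥1/2 ⇒ |1+1/3x|<|1−2/3x| ∀x<0 ⇒ stable on all of ℝ⁻.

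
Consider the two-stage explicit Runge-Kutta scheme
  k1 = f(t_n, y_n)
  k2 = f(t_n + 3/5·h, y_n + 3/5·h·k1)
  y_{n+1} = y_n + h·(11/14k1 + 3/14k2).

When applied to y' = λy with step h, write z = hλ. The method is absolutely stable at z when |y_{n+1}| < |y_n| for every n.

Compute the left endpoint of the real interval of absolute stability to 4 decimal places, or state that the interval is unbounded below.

z* = -7.7778.

With y'=λy (z=hλ):
  k1=λy_n ⇒ h·k1=z·y_n;  k2=λ(1+3/5z)y_n ⇒ h·k2=z(1+3/5z)y_n
  y_{n+1}/y_n = 1 + 11/14z + 3/14z(1+3/5z) = 1 + z + 9/70z²
  ⇒ R(z) = 1 + z + 9/70z².

Find x<0 with |R(x)|<1.
x=-0.67: |R|=0.3877
R=1: x+9/70x²=0 ⇒ x=−70/9=-7.7778; min R=1−1/(4·9/70)=-0.9444>−1
Confirm numerically:
  x=-7.755: |R|=0.97729 <1
  x=-5.433: |R|=0.63789 <1
  x=-3.224: |R|=0.88761 <1
  x=-8.353: |R|=1.61776 >1
  x=-8.313: |R|=1.57205 >1
  x=-7.975: |R|=1.20222 >1
Interval (-7.7778, 0).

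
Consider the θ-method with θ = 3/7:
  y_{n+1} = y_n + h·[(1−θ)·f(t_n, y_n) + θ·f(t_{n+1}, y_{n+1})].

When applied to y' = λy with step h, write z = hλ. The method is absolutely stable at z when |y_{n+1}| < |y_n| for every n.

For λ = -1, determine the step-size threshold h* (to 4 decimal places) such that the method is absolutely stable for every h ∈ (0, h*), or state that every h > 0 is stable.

On y'=λy, z=hλ:
  y_{n+1} = y_n + z·[4/7·y_n + 3/7·y_{n+1}] ⇒ (1 − 3/7z)y_{n+1} = (1 + 4/7z)y_n
  ⇒ R(z) = (1 + 4/7z)/(1 − 3/7z).

Solve |R(x)|<1 on ℝ⁻.
x=-1.72: |R|=0.0099
R=−1: 1+4/7x = −1+3/7x ⇒ -1/7x=2 ⇒ x=2/(-1/7)=-14.0000
Confirm numerically:
  x=-9.427: |R|=0.87038 <1
  x=-9.072: |R|=0.85597 <1
  x=-8.812: |R|=0.84484 <1
  x=-7.605: |R|=0.78551 <1
  x=-14.579: |R|=1.01141 >1
  x=-14.452: |R|=1.00898 >1
  x=-14.051: |R|=1.00104 >1
So |R|<1 on (-14.0000, 0).

(-14.0000,0); λ=-1 ⇒ h* = (14)/1 = 14.0000.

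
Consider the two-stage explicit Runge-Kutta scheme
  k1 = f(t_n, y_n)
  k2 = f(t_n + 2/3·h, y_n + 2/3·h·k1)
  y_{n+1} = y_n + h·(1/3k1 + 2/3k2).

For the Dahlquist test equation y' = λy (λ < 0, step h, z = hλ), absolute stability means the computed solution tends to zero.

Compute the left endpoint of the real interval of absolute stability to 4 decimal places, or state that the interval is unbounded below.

Set f=λy, z=hλ:
  k1=λy_n ⇒ h·k1=z·y_n;  k2=λ(1+2/3z)y_n ⇒ h·k2=z(1+2/3z)y_n
  y_{n+1}/y_n = 1 + 1/3z + 2/3z(1+2/3z) = 1 + z + 4/9z²
  Hence R(z) = 1 + z + 4/9z².

Find x<0 with |R(x)|<1.
x=-0.76: |R|=0.4967
R=1: x+4/9x²=0 ⇒ x=−9/4=-2.2500; min R=1−1/(4·4/9)=0.4375>−1
Confirm numerically:
  x=-2.029: |R|=0.80071 <1
  x=-1.853: |R|=0.67305 <1
  x=-1.507: |R|=0.50236 <1
  x=-1.497: |R|=0.49900 <1
  x=-2.647: |R|=1.46705 >1
  x=-2.490: |R|=1.26560 >1
Interval (-2.2500, 0).

left endpoint -2.2500.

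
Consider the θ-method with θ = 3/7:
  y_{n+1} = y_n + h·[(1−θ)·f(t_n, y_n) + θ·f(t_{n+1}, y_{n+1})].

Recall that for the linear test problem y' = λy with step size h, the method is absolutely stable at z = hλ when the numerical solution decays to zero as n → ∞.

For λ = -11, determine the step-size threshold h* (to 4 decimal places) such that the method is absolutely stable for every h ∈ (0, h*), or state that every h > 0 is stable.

With y'=λy (z=hλ):
  y_{n+1} = y_n + z·[4/7·y_n + 3/7·y_{n+1}] ⇒ (1 − 3/7z)y_{n+1} = (1 + 4/7z)y_n
  R(z) = (1 + 4/7z)/(1 − 3/7z).

Solve |R(x)|<1 on ℝ⁻.
x=-1.44: |R|=0.1095
R=−1: 1+4/7x = −1+3/7x ⇒ -1/7x=2 ⇒ x=2/(-1/7)=-14.0000
Confirm numerically:
  x=-12.517: |R|=0.96671 <1
  x=-11.351: |R|=0.93547 <1
  x=-10.655: |R|=0.91415 <1
  x=-14.529: |R|=1.01046 >1
  x=-14.438: |R|=1.00871 >1
So |R|<1 on (-14.0000, 0).

(-14.0000,0); λ=-11 ⇒ h* = (14)/11 = 1.2727.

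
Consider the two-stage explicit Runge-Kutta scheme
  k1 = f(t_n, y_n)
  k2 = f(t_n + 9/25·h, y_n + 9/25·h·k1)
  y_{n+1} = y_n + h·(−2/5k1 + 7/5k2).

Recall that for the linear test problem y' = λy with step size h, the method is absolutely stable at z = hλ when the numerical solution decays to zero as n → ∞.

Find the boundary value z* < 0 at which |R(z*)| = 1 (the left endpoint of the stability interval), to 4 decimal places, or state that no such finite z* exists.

left endpoint -1.9841.

On y'=λy, z=hλ:
  k1=λy_n ⇒ h·k1=z·y_n;  k2=λ(1+9/25z)y_n ⇒ h·k2=z(1+9/25z)y_n
  y_{n+1}/y_n = 1 − 2/5z + 7/5z(1+9/25z) = 1 + z + 63/125z²
  so R(z) = 1 + z + 63/125z².

Solve |R(x)|<1 on ℝ⁻.
x=-1.42: |R|=0.5963
R=1: x+63/125x²=0 ⇒ x=−125/63=-1.9841; min R=1−1/(4·63/125)=0.5040>−1
Confirm numerically:
  x=-1.872: |R|=0.89421 <1
  x=-1.735: |R|=0.78215 <1
  x=-1.142: |R|=0.51530 <1
  x=-0.806: |R|=0.52142 <1
  x=-2.541: |R|=1.71317 >1
  x=-2.368: |R|=1.45814 >1
  x=-2.328: |R|=1.40347 >1
So |R|<1 on (-1.9841, 0).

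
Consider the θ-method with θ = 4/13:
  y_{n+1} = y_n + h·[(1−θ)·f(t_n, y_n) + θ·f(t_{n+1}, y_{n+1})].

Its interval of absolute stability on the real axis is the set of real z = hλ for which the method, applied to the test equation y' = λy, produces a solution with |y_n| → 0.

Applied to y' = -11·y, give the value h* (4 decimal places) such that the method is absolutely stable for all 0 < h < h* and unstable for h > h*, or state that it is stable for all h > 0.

With y'=λy (z=hλ):
  y_{n+1} = y_n + z·[9/13·y_n + 4/13·y_{n+1}] ⇒ (1 − 4/13z)y_{n+1} = (1 + 9/13z)y_n
  R(z) = (1 + 9/13z)/(1 − 4/13z).

Need |R(x)|<1, x<0.
x=-1.66: |R|=0.0988
R=−1: 1+9/13x = −1+4/13x ⇒ -5/13x=2 ⇒ x=2/(-5/13)=-5.2000
Confirm numerically:
  x=-5.009: |R|=0.97109 <1
  x=-3.936: |R|=0.78013 <1
  x=-3.384: |R|=0.65782 <1
  x=-5.784: |R|=1.08081 >1
  x=-5.510: |R|=1.04424 >1
  x=-5.444: |R|=1.03508 >1
So |R|<1 on (-5.2000, 0).

(-5.2000,0); λ=-11 ⇒ h* = (26/5)/11 = 0.4727.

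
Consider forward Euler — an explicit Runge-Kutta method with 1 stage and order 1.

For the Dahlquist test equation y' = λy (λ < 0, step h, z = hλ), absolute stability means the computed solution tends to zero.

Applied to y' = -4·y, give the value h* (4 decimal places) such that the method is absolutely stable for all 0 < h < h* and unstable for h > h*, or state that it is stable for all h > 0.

(-2.0000,0); λ=-4 ⇒ h* = 0.5000.

On y'=λy, z=hλ:
  order 1, 1-stage ⇒ R(z)=1+z
  (e.g. R(-1.78)=-0.78000, |R|=0.78000)

Find x<0 with |R(x)|<1.
x=-1.78: |R|=0.7800
|R(-1.91)|=0.9100 |R(-1.36)|=0.3600 |R(-1.05)|=0.0500
Bisect:
  x_lo=-2.5739 |R|=1.5739  x_hi=-0.3889 |R|=0.6111
  mid=-1.48141 |R|=0.48141 →hi
  mid=-2.02768 |R|=1.02768 →lo
  mid=-1.75455 |R|=0.75455 →hi
  mid=-1.89111 |R|=0.89111 →hi
  mid=-1.95940 |R|=0.95940 →hi
  mid=-1.99354 |R|=0.99354 →hi
  mid=-2.01061 |R|=1.01061 →lo
  mid=-2.00207 |R|=1.00207 →lo
  mid=-1.99781 |R|=0.99781 →hi
  ...
  [-2.00007,-1.99994] ⇒ x*=-2.0000
Stable set (-2.0000, 0).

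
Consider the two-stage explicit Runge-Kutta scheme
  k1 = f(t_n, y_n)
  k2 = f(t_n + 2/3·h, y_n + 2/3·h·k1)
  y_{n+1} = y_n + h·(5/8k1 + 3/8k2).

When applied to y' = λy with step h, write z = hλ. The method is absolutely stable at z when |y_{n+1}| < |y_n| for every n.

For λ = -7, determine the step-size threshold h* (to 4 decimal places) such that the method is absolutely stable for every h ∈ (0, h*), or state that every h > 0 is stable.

(-4.0000,0); λ=-7 ⇒ h* = (4)/7 = 0.5714.

Set f=λy, z=hλ:
  k1=λy_n ⇒ h·k1=z·y_n;  k2=λ(1+2/3z)y_n ⇒ h·k2=z(1+2/3z)y_n
  y_{n+1}/y_n = 1 + 5/8z + 3/8z(1+2/3z) = 1 + z + 1/4z²
  so R(z) = 1 + z + 1/4z².

Boundary: |R(x)|=1, x<0.
x=-1.77: |R|=0.0132
R=1: x+1/4x²=0 ⇒ x=−4=-4.0000; min R=1−1/(4·1/4)=0.0000>−1
Confirm numerically:
  x=-2.792: |R|=0.15682 <1
  x=-1.836: |R|=0.00672 <1
  x=-1.831: |R|=0.00714 <1
  x=-4.512: |R|=1.57754 >1
  x=-4.144: |R|=1.14918 >1
Stable set (-4.0000, 0).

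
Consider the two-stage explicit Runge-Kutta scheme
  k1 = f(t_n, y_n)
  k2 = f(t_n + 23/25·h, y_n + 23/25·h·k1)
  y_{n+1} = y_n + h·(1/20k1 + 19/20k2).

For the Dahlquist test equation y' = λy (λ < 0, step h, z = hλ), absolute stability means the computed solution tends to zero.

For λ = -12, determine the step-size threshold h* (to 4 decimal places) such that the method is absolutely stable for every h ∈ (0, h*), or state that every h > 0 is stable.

On y'=λy, z=hλ:
  k1=λy_n ⇒ h·k1=z·y_n;  k2=λ(1+23/25z)y_n ⇒ h·k2=z(1+23/25z)y_n
  y_{n+1}/y_n = 1 + 1/20z + 19/20z(1+23/25z) = 1 + z + 437/500z²
  Hence R(z) = 1 + z + 437/500z².

Solve |R(x)|<1 on ℝ⁻.
x=-0.4: |R|=0.7398
R=1: x+437/500x²=0 ⇒ x=−500/437=-1.1442; min R=1−1/(4·437/500)=0.7140>−1
Confirm numerically:
  x=-1.056: |R|=0.91863 <1
  x=-0.991: |R|=0.86734 <1
  x=-0.916: |R|=0.81733 <1
  x=-0.459: |R|=0.72514 <1
  x=-1.545: |R|=1.54126 >1
  x=-1.176: |R|=1.03272 >1
Interval (-1.1442, 0).

(-1.1442,0); λ=-12 ⇒ h* = (500/437)/12 = 0.0953.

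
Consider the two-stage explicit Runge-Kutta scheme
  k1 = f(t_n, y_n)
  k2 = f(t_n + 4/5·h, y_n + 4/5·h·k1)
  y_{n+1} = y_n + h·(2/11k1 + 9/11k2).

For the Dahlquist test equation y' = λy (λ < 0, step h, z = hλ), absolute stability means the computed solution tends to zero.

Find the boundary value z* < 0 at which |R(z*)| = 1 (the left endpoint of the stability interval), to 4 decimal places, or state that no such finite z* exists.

z* = -1.5278.

On y'=λy, z=hλ:
  k1=λy_n ⇒ h·k1=z·y_n;  k2=λ(1+4/5z)y_n ⇒ h·k2=z(1+4/5z)y_n
  y_{n+1}/y_n = 1 + 2/11z + 9/11z(1+4/5z) = 1 + z + 36/55z²
  Hence R(z) = 1 + z + 36/55z².

Find x<0 with |R(x)|<1.
x=-1.37: |R|=0.8585
R=1: x+36/55x²=0 ⇒ x=−55/36=-1.5278; min R=1−1/(4·36/55)=0.6181>−1
Confirm numerically:
  x=-1.486: |R|=0.95936 <1
  x=-1.346: |R|=0.83985 <1
  x=-1.066: |R|=0.67780 <1
  x=-1.894: |R|=1.45401 >1
  x=-1.623: |R|=1.10116 >1
Interval (-1.5278, 0).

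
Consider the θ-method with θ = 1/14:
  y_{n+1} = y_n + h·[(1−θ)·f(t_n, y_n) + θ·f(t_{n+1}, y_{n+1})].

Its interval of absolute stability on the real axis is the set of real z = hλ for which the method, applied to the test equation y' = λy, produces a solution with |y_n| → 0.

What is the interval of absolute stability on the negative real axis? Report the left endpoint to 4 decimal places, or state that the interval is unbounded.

z∈(-2.3333,0).

With y'=λy (z=hλ):
  y_{n+1} = y_n + z·[13/14·y_n + 1/14·y_{n+1}] ⇒ (1 − 1/14z)y_{n+1} = (1 + 13/14z)y_n
  ⇒ R(z) = (1 + 13/14z)/(1 − 1/14z).

Find x<0 with |R(x)|<1.
x=-1.11: |R|=0.0285
R=−1: 1+13/14x = −1+1/14x ⇒ -6/7x=2 ⇒ x=2/(-6/7)=-2.3333
Confirm numerically:
  x=-2.262: |R|=0.94736 <1
  x=-1.970: |R|=0.72699 <1
  x=-0.934: |R|=0.12441 <1
  x=-2.596: |R|=1.18993 >1
  x=-2.574: |R|=1.17425 >1
  x=-2.493: |R|=1.11617 >1
Stable set (-2.3333, 0).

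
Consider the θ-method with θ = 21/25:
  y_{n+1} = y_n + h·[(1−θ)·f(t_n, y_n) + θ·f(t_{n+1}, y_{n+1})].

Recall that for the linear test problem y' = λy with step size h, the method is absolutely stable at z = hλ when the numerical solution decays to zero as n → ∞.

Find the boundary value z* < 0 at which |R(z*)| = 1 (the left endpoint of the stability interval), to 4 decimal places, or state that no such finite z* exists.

interval (−∞, 0).

Test eqn y'=λy, z=hλ:
  y_{n+1} = y_n + z·[4/25·y_n + 21/25·y_{n+1}] ⇒ (1 − 21/25z)y_{n+1} = (1 + 4/25z)y_n
  ⇒ R(z) = (1 + 4/25z)/(1 − 21/25z).

Solve |R(x)|<1 on ℝ⁻.
x=-0.69: |R|=0.5632
x=-2: |R|=0.2537
x=-10: |R|=0.0638
x=-100: |R|=0.1765
θ=21/25≥1/2 ⇒ |1+4/25x|<|1−21/25x| ∀x<0 ⇒ stable on all of ℝ⁻.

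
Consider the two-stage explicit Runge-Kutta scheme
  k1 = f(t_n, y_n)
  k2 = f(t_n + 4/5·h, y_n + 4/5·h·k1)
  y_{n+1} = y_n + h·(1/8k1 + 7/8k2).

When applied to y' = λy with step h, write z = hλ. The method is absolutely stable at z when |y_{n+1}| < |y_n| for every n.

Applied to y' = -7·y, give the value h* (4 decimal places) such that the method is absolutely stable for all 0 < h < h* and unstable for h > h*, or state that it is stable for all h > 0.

(-1.4286,0); λ=-7 ⇒ h* = (10/7)/7 = 0.2041.

On y'=λy, z=hλ:
  k1=λy_n ⇒ h·k1=z·y_n;  k2=λ(1+4/5z)y_n ⇒ h·k2=z(1+4/5z)y_n
  y_{n+1}/y_n = 1 + 1/8z + 7/8z(1+4/5z) = 1 + z + 7/10z²
  R(z) = 1 + z + 7/10z².

Solve |R(x)|<1 on ℝ⁻.
x=-1.13: |R|=0.7638
R=1: x+7/10x²=0 ⇒ x=−10/7=-1.4286; min R=1−1/(4·7/10)=0.6429>−1
Confirm numerically:
  x=-1.208: |R|=0.81348 <1
  x=-1.198: |R|=0.80664 <1
  x=-0.956: |R|=0.68376 <1
  x=-0.625: |R|=0.64844 <1
  x=-1.752: |R|=1.39665 >1
  x=-1.726: |R|=1.35935 >1
So |R|<1 on (-1.4286, 0).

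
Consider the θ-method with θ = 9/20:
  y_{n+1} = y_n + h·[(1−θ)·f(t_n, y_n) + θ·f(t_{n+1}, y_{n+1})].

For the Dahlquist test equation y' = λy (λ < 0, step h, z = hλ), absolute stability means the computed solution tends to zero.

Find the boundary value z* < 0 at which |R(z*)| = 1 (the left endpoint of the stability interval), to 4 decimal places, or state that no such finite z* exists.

z* = -20.0000.

Set f=λy, z=hλ:
  y_{n+1} = y_n + z·[11/20·y_n + 9/20·y_{n+1}] ⇒ (1 − 9/20z)y_{n+1} = (1 + 11/20z)y_n
  so R(z) = (1 + 11/20z)/(1 − 9/20z).

Find x<0 with |R(x)|<1.
x=-0.4: |R|=0.6610
R=−1: 1+11/20x = −1+9/20x ⇒ -1/10x=2 ⇒ x=2/(-1/10)=-20.0000
Confirm numerically:
  x=-19.119: |R|=0.99083 <1
  x=-11.731: |R|=0.86831 <1
  x=-8.563: |R|=0.76435 <1
  x=-8.262: |R|=0.75120 <1
  x=-20.592: |R|=1.00577 >1
  x=-20.502: |R|=1.00491 >1
  x=-20.203: |R|=1.00201 >1
So |R|<1 on (-20.0000, 0).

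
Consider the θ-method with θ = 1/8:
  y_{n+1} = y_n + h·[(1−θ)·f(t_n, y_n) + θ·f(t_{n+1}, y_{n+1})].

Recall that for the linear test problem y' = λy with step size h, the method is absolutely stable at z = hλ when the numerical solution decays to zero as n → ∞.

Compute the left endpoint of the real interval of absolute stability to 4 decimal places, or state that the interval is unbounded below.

With y'=λy (z=hλ):
  y_{n+1} = y_n + z·[7/8·y_n + 1/8·y_{n+1}] ⇒ (1 − 1/8z)y_{n+1} = (1 + 7/8z)y_n
  R(z) = (1 + 7/8z)/(1 − 1/8z).

Find x<0 with |R(x)|<1.
x=-0.9: |R|=0.1910
R=−1: 1+7/8x = −1+1/8x ⇒ -3/4x=2 ⇒ x=2/(-3/4)=-2.6667
Confirm numerically:
  x=-2.337: |R|=0.80865 <1
  x=-2.053: |R|=0.63374 <1
  x=-1.146: |R|=0.00241 <1
  x=-3.225: |R|=1.29844 >1
  x=-3.022: |R|=1.19343 >1
  x=-2.932: |R|=1.14563 >1
Interval (-2.6667, 0).

z* = -2.6667.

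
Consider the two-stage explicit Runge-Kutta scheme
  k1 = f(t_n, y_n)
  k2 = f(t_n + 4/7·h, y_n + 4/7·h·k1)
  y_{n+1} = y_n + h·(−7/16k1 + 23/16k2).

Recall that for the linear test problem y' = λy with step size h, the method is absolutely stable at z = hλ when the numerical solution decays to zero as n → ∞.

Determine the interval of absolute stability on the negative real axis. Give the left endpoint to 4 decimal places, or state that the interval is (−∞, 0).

(-1.2174, 0).

With y'=λy (z=hλ):
  k1=λy_n ⇒ h·k1=z·y_n;  k2=λ(1+4/7z)y_n ⇒ h·k2=z(1+4/7z)y_n
  y_{n+1}/y_n = 1 − 7/16z + 23/16z(1+4/7z) = 1 + z + 23/28z²
  so R(z) = 1 + z + 23/28z².

Solve |R(x)|<1 on ℝ⁻.
x=-1.24: |R|=1.0230
R=1: x+23/28x²=0 ⇒ x=−28/23=-1.2174; min R=1−1/(4·23/28)=0.6957>−1
Confirm numerically:
  x=-1.100: |R|=0.89393 <1
  x=-0.808: |R|=0.72828 <1
  x=-0.717: |R|=0.70529 <1
  x=-0.551: |R|=0.69839 <1
  x=-1.434: |R|=1.25515 >1
  x=-1.392: |R|=1.19965 >1
Stable set (-1.2174, 0).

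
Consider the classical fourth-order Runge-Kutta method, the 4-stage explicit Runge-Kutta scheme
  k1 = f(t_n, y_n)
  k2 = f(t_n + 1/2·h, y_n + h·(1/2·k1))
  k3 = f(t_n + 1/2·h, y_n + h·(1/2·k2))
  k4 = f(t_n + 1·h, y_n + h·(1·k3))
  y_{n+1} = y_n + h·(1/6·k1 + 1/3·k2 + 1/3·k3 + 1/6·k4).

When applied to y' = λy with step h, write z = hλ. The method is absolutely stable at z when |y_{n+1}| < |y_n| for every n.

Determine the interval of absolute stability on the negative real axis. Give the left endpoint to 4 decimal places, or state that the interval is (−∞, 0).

On y'=λy, z=hλ:
  order 4, 4-stage ⇒ R(z)=1+z+z^2/2+z^3/6+z^4/24
  (e.g. R(-1.02)=0.36843, |R|=0.36843)

Solve |R(x)|<1 on ℝ⁻.
x=-1.02: |R|=0.3684
|R(-1.06)|=0.3559 |R(-0.93)|=0.3996 |R(-0.67)|=0.5127
Bisect:
  x_lo=-3.6371 |R|=3.2497  x_hi=-0.1104 |R|=0.8954
  mid=-1.87377 |R|=0.29890 →hi
  mid=-2.75544 |R|=0.95592 →hi
  mid=-3.19628 |R|=1.81829 →lo
  mid=-2.97586 |R|=1.32744 →lo
  mid=-2.86565 |R|=1.12807 →lo
  mid=-2.81055 |R|=1.03875 →lo
  mid=-2.78299 |R|=0.99654 →hi
  mid=-2.79677 |R|=1.01744 →lo
  ...
  [-2.78536,-2.78515] ⇒ x*=-2.7853
So |R|<1 on (-2.7853, 0).

(-2.7853, 0).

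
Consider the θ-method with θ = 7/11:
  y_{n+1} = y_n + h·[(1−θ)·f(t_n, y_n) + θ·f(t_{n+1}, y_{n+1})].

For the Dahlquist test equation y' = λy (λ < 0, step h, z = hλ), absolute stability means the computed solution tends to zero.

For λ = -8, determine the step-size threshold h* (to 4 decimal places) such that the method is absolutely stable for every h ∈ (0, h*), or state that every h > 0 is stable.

interval (−∞, 0). Any h>0 works for λ=-8.

Test eqn y'=λy, z=hλ:
  y_{n+1} = y_n + z·[4/11·y_n + 7/11·y_{n+1}] ⇒ (1 − 7/11z)y_{n+1} = (1 + 4/11z)y_n
  Hence R(z) = (1 + 4/11z)/(1 − 7/11z).

Need |R(x)|<1, x<0.
x=-1.52: |R|=0.2274
x=-2: |R|=0.1200
x=-10: |R|=0.3580
x=-100: |R|=0.5471
θ=7/11≥1/2 ⇒ |1+4/11x|<|1−7/11x| ∀x<0 ⇒ interval (−∞,0).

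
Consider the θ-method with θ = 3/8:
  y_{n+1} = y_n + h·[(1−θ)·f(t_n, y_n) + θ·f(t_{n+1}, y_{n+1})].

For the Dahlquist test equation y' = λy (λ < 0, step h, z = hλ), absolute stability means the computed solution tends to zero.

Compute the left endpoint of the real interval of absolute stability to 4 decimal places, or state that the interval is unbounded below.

left endpoint -8.0000.

With y'=λy (z=hλ):
  y_{n+1} = y_n + z·[5/8·y_n + 3/8·y_{n+1}] ⇒ (1 − 3/8z)y_{n+1} = (1 + 5/8z)y_n
  R(z) = (1 + 5/8z)/(1 − 3/8z).

Solve |R(x)|<1 on ℝ⁻.
x=-0.44: |R|=0.6223
R=−1: 1+5/8x = −1+3/8x ⇒ -1/4x=2 ⇒ x=2/(-1/4)=-8.0000
Confirm numerically:
  x=-7.370: |R|=0.95815 <1
  x=-6.005: |R|=0.84663 <1
  x=-4.877: |R|=0.72401 <1
  x=-4.711: |R|=0.70280 <1
  x=-8.402: |R|=1.02421 >1
  x=-8.334: |R|=1.02024 >1
  x=-8.266: |R|=1.01622 >1
So |R|<1 on (-8.0000, 0).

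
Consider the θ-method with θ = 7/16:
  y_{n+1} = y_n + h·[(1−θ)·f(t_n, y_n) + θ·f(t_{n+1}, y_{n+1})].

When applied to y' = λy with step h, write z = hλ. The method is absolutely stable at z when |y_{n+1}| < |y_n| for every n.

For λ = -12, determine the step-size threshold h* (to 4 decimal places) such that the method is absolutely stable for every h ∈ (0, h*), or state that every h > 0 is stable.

Test eqn y'=λy, z=hλ:
  y_{n+1} = y_n + z·[9/16·y_n + 7/16·y_{n+1}] ⇒ (1 − 7/16z)y_{n+1} = (1 + 9/16z)y_n
  Hence R(z) = (1 + 9/16z)/(1 − 7/16z).

Boundary: |R(x)|=1, x<0.
x=-0.57: |R|=0.5438
R=−1: 1+9/16x = −1+7/16x ⇒ -1/8x=2 ⇒ x=2/(-1/8)=-16.0000
Confirm numerically:
  x=-13.363: |R|=0.95185 <1
  x=-13.322: |R|=0.95098 <1
  x=-12.103: |R|=0.92262 <1
  x=-9.923: |R|=0.85778 <1
  x=-16.589: |R|=1.00892 >1
  x=-16.584: |R|=1.00884 >1
Stable set (-16.0000, 0).

(-16.0000,0); λ=-12 ⇒ h* = (16)/12 = 1.3333.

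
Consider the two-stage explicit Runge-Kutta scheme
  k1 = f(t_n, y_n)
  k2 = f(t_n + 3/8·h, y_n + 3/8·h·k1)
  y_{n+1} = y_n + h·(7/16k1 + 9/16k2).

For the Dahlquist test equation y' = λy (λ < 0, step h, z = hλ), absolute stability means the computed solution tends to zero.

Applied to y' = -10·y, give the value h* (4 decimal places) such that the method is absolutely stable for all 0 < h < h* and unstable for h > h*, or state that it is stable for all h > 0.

(-4.7407,0); λ=-10 ⇒ h* = (128/27)/10 = 0.4741.

Set f=λy, z=hλ:
  k1=λy_n ⇒ h·k1=z·y_n;  k2=λ(1+3/8z)y_n ⇒ h·k2=z(1+3/8z)y_n
  y_{n+1}/y_n = 1 + 7/16z + 9/16z(1+3/8z) = 1 + z + 27/128z²
  ⇒ R(z) = 1 + z + 27/128z².

Need |R(x)|<1, x<0.
x=-1.4: |R|=0.0134
R=1: x+27/128x²=0 ⇒ x=−128/27=-4.7407; min R=1−1/(4·27/128)=-0.1852>−1
Confirm numerically:
  x=-4.211: |R|=0.52945 <1
  x=-4.005: |R|=0.37844 <1
  x=-2.909: |R|=0.12399 <1
  x=-5.332: |R|=1.66500 >1
  x=-4.772: |R|=1.03147 >1
So |R|<1 on (-4.7407, 0).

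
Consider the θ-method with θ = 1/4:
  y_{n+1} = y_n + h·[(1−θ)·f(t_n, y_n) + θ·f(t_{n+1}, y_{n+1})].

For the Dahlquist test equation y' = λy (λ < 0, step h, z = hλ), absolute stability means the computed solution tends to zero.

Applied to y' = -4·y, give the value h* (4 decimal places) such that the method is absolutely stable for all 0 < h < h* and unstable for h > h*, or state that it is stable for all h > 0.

(-4.0000,0); λ=-4 ⇒ h* = (4)/4 = 1.0000.

With y'=λy (z=hλ):
  y_{n+1} = y_n + z·[3/4·y_n + 1/4·y_{n+1}] ⇒ (1 − 1/4z)y_{n+1} = (1 + 3/4z)y_n
  ⇒ R(z) = (1 + 3/4z)/(1 − 1/4z).

Find x<0 with |R(x)|<1.
x=-1.38: |R|=0.0260
R=−1: 1+3/4x = −1+1/4x ⇒ -1/2x=2 ⇒ x=2/(-1/2)=-4.0000
Confirm numerically:
  x=-3.343: |R|=0.82105 <1
  x=-2.747: |R|=0.62858 <1
  x=-2.186: |R|=0.41351 <1
  x=-1.912: |R|=0.29364 <1
  x=-4.491: |R|=1.11565 >1
  x=-4.029: |R|=1.00722 >1
Interval (-4.0000, 0).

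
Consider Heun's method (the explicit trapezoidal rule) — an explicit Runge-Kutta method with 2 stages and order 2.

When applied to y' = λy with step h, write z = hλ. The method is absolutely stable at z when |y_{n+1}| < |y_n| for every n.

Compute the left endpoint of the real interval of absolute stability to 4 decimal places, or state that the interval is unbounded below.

With y'=λy (z=hλ):
  order 2, 2-stage ⇒ R(z)=1+z+z^2/2
  (e.g. R(-1.19)=0.51805, |R|=0.51805)

Boundary: |R(x)|=1, x<0.
x=-1.19: |R|=0.5181
|R(-2.15)|=1.1612 |R(-1.28)|=0.5392 |R(-1.18)|=0.5162
Bisect:
  x_lo=-2.8026 |R|=2.1247  x_hi=-0.2543 |R|=0.7781
  mid=-1.52843 |R|=0.63962 →hi
  mid=-2.16552 |R|=1.17922 →lo
  mid=-1.84698 |R|=0.85868 →hi
  mid=-2.00625 |R|=1.00627 →lo
  mid=-1.92661 |R|=0.92930 →hi
  mid=-1.96643 |R|=0.96699 →hi
  mid=-1.98634 |R|=0.98643 →hi
  ...
  [-2.00003,-1.99987] ⇒ x*=-2.0000
Stable set (-2.0000, 0).

z* = -2.0000.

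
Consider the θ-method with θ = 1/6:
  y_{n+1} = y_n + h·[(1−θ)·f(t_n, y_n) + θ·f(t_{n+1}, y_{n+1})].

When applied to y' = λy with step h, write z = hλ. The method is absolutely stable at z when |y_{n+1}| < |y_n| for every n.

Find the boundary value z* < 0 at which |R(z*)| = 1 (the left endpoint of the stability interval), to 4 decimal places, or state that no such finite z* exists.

With y'=λy (z=hλ):
  y_{n+1} = y_n + z·[5/6·y_n + 1/6·y_{n+1}] ⇒ (1 − 1/6z)y_{n+1} = (1 + 5/6z)y_n
  ⇒ R(z) = (1 + 5/6z)/(1 − 1/6z).

Boundary: |R(x)|=1, x<0.
x=-0.62: |R|=0.4381
R=−1: 1+5/6x = −1+1/6x ⇒ -2/3x=2 ⇒ x=2/(-2/3)=-3.0000
Confirm numerically:
  x=-2.522: |R|=0.77564 <1
  x=-2.304: |R|=0.66474 <1
  x=-1.528: |R|=0.21785 <1
  x=-1.384: |R|=0.12459 <1
  x=-3.587: |R|=1.24491 >1
  x=-3.570: |R|=1.23824 >1
  x=-3.406: |R|=1.17266 >1
Interval (-3.0000, 0).

left endpoint -3.0000.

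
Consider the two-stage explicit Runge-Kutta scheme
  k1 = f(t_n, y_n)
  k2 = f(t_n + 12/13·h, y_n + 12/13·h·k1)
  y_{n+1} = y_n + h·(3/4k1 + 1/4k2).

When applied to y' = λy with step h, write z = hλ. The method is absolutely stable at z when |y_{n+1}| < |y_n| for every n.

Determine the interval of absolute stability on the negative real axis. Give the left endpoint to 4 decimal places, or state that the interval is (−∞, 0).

z∈(-4.3333,0).

On y'=λy, z=hλ:
  k1=λy_n ⇒ h·k1=z·y_n;  k2=λ(1+12/13z)y_n ⇒ h·k2=z(1+12/13z)y_n
  y_{n+1}/y_n = 1 + 3/4z + 1/4z(1+12/13z) = 1 + z + 3/13z²
  ⇒ R(z) = 1 + z + 3/13z².

Need |R(x)|<1, x<0.
x=-1.18: |R|=0.1413
R=1: x+3/13x²=0 ⇒ x=−13/3=-4.3333; min R=1−1/(4·3/13)=-0.0833>−1
Confirm numerically:
  x=-4.019: |R|=0.70847 <1
  x=-2.985: |R|=0.07121 <1
  x=-2.392: |R|=0.07162 <1
  x=-4.478: |R|=1.14950 >1
  x=-4.428: |R|=1.09673 >1
  x=-4.410: |R|=1.07802 >1
Stable set (-4.3333, 0).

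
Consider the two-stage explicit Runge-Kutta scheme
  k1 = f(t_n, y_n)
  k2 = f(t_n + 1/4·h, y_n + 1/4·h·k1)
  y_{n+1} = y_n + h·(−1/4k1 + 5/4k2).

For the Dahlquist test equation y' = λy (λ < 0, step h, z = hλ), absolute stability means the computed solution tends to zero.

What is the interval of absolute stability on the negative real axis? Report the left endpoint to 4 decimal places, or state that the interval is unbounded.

z∈(-3.2000,0).

With y'=λy (z=hλ):
  k1=λy_n ⇒ h·k1=z·y_n;  k2=λ(1+1/4z)y_n ⇒ h·k2=z(1+1/4z)y_n
  y_{n+1}/y_n = 1 − 1/4z + 5/4z(1+1/4z) = 1 + z + 5/16z²
  R(z) = 1 + z + 5/16z².

Boundary: |R(x)|=1, x<0.
x=-0.61: |R|=0.5063
R=1: x+5/16x²=0 ⇒ x=−16/5=-3.2000; min R=1−1/(4·5/16)=0.2000>−1
Confirm numerically:
  x=-2.276: |R|=0.34280 <1
  x=-1.898: |R|=0.22775 <1
  x=-1.884: |R|=0.22520 <1
  x=-3.767: |R|=1.66747 >1
  x=-3.396: |R|=1.20800 >1
Stable set (-3.2000, 0).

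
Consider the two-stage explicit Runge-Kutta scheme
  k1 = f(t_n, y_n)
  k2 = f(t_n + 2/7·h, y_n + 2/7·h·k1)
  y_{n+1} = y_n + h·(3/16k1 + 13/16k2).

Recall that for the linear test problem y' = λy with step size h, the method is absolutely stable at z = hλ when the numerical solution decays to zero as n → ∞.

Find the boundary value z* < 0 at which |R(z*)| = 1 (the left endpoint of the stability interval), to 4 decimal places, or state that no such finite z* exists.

Test eqn y'=λy, z=hλ:
  k1=λy_n ⇒ h·k1=z·y_n;  k2=λ(1+2/7z)y_n ⇒ h·k2=z(1+2/7z)y_n
  y_{n+1}/y_n = 1 + 3/16z + 13/16z(1+2/7z) = 1 + z + 13/56z²
  Hence R(z) = 1 + z + 13/56z².

Boundary: |R(x)|=1, x<0.
x=-1.2: |R|=0.1343
R=1: x+13/56x²=0 ⇒ x=−56/13=-4.3077; min R=1−1/(4·13/56)=-0.0769>−1
Confirm numerically:
  x=-3.137: |R|=0.14746 <1
  x=-2.050: |R|=0.07442 <1
  x=-2.019: |R|=0.07270 <1
  x=-4.870: |R|=1.63571 >1
  x=-4.444: |R|=1.14062 >1
Stable set (-4.3077, 0).

z* = -4.3077.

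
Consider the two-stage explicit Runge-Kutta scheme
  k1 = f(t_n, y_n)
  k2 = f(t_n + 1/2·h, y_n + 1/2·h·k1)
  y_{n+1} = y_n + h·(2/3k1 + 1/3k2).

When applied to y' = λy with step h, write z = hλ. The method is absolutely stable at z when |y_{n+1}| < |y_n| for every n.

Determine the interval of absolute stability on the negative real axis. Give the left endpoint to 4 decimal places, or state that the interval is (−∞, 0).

z∈(-6.0000,0).

Set f=λy, z=hλ:
  k1=λy_n ⇒ h·k1=z·y_n;  k2=λ(1+1/2z)y_n ⇒ h·k2=z(1+1/2z)y_n
  y_{n+1}/y_n = 1 + 2/3z + 1/3z(1+1/2z) = 1 + z + 1/6z²
  so R(z) = 1 + z + 1/6z².

Boundary: |R(x)|=1, x<0.
x=-0.34: |R|=0.6793
R=1: x+1/6x²=0 ⇒ x=−6=-6.0000; min R=1−1/(4·1/6)=-0.5000>−1
Confirm numerically:
  x=-5.955: |R|=0.95534 <1
  x=-5.723: |R|=0.73579 <1
  x=-5.711: |R|=0.72492 <1
  x=-4.659: |R|=0.04129 <1
  x=-6.485: |R|=1.52420 >1
  x=-6.120: |R|=1.12240 >1
Interval (-6.0000, 0).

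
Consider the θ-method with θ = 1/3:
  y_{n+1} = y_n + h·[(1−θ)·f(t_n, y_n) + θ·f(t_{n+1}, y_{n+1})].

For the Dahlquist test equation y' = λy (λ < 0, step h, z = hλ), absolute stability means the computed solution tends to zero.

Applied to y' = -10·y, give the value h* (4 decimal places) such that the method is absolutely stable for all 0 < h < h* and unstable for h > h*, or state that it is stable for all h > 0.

With y'=λy (z=hλ):
  y_{n+1} = y_n + z·[2/3·y_n + 1/3·y_{n+1}] ⇒ (1 − 1/3z)y_{n+1} = (1 + 2/3z)y_n
  so R(z) = (1 + 2/3z)/(1 − 1/3z).

Boundary: |R(x)|=1, x<0.
x=-1.65: |R|=0.0645
R=−1: 1+2/3x = −1+1/3x ⇒ -1/3x=2 ⇒ x=2/(-1/3)=-6.0000
Confirm numerically:
  x=-5.288: |R|=0.91409 <1
  x=-3.814: |R|=0.67919 <1
  x=-3.405: |R|=0.59485 <1
  x=-6.450: |R|=1.04762 >1
  x=-6.276: |R|=1.02975 >1
  x=-6.217: |R|=1.02354 >1
Stable set (-6.0000, 0).

(-6.0000,0); λ=-10 ⇒ h* = (6)/10 = 0.6000.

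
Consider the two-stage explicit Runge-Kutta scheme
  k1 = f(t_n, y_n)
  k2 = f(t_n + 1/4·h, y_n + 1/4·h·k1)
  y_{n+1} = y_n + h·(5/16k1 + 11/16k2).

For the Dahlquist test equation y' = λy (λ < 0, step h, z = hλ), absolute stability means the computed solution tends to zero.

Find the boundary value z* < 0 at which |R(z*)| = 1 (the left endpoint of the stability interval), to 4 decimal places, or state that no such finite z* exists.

left endpoint -5.8182.

On y'=λy, z=hλ:
  k1=λy_n ⇒ h·k1=z·y_n;  k2=λ(1+1/4z)y_n ⇒ h·k2=z(1+1/4z)y_n
  y_{n+1}/y_n = 1 + 5/16z + 11/16z(1+1/4z) = 1 + z + 11/64z²
  R(z) = 1 + z + 11/64z².

Boundary: |R(x)|=1, x<0.
x=-0.68: |R|=0.3995
R=1: x+11/64x²=0 ⇒ x=−64/11=-5.8182; min R=1−1/(4·11/64)=-0.4545>−1
Confirm numerically:
  x=-5.534: |R|=0.72970 <1
  x=-5.443: |R|=0.64901 <1
  x=-5.186: |R|=0.43651 <1
  x=-4.007: |R|=0.24737 <1
  x=-6.241: |R|=1.45355 >1
  x=-5.981: |R|=1.16737 >1
So |R|<1 on (-5.8182, 0).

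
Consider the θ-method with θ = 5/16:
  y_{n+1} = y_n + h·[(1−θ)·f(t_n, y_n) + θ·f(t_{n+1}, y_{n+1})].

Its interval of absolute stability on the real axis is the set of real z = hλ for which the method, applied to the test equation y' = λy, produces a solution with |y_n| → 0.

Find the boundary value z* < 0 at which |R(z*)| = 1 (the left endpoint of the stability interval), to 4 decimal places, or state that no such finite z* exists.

left endpoint -5.3333.

Set f=λy, z=hλ:
  y_{n+1} = y_n + z·[11/16·y_n + 5/16·y_{n+1}] ⇒ (1 − 5/16z)y_{n+1} = (1 + 11/16z)y_n
  R(z) = (1 + 11/16z)/(1 − 5/16z).

Need |R(x)|<1, x<0.
x=-0.57: |R|=0.5162
R=−1: 1+11/16x = −1+5/16x ⇒ -3/8x=2 ⇒ x=2/(-3/8)=-5.3333
Confirm numerically:
  x=-4.621: |R|=0.89070 <1
  x=-4.126: |R|=0.80224 <1
  x=-2.650: |R|=0.44957 <1
  x=-5.642: |R|=1.04189 >1
  x=-5.610: |R|=1.03768 >1
  x=-5.523: |R|=1.02609 >1
Stable set (-5.3333, 0).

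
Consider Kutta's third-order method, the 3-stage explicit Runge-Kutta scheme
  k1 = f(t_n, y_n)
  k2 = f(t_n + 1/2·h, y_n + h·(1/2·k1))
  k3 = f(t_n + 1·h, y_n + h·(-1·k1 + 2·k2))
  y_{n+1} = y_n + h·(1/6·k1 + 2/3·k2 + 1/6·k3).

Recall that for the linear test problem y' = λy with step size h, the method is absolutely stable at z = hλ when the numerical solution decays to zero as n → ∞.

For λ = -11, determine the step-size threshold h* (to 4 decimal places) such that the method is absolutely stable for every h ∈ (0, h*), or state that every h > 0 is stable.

With y'=λy (z=hλ):
  order 3, 3-stage ⇒ R(z)=1+z+z^2/2+z^3/6
  (e.g. R(-1.12)=0.27305, |R|=0.27305)

Boundary: |R(x)|=1, x<0.
x=-1.12: |R|=0.2730
|R(-2.64)|=1.2218 |R(-2.37)|=0.7802 |R(-1.27)|=0.1951
Bisect:
  x_lo=-3.0042 |R|=2.0105  x_hi=-0.2693 |R|=0.7637
  mid=-1.63674 |R|=0.02806 →hi
  mid=-2.32047 |R|=0.71064 →hi
  mid=-2.66234 |R|=1.26344 →lo
  mid=-2.49140 |R|=0.96525 →hi
  mid=-2.57687 |R|=1.10859 →lo
  mid=-2.53414 |R|=1.03552 →lo
  mid=-2.51277 |R|=1.00004 →lo
  mid=-2.50209 |R|=0.98256 →hi
  ...
  [-2.51277,-2.51260] ⇒ x*=-2.5127
Interval (-2.5127, 0).

(-2.5127,0); λ=-11 ⇒ h* = 0.2284.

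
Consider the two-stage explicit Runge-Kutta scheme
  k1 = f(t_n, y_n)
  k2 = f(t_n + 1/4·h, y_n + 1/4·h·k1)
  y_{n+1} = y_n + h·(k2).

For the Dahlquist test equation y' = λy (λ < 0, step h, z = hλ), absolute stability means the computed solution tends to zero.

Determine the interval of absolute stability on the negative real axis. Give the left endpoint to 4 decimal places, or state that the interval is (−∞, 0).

Set f=λy, z=hλ:
  k1=λy_n ⇒ h·k1=z·y_n;  k2=λ(1+1/4z)y_n ⇒ h·k2=z(1+1/4z)y_n
  y_{n+1}/y_n = 1 + z(1+1/4z) = 1 + z + 1/4z²
  so R(z) = 1 + z + 1/4z².

Need |R(x)|<1, x<0.
x=-0.69: |R|=0.4290
R=1: x+1/4x²=0 ⇒ x=−4=-4.0000; min R=1−1/(4·1/4)=0.0000>−1
Confirm numerically:
  x=-3.447: |R|=0.52345 <1
  x=-2.899: |R|=0.20205 <1
  x=-2.896: |R|=0.20070 <1
  x=-2.458: |R|=0.05244 <1
  x=-4.444: |R|=1.49328 >1
  x=-4.355: |R|=1.38651 >1
  x=-4.315: |R|=1.33981 >1
Interval (-4.0000, 0).

z∈(-4.0000,0).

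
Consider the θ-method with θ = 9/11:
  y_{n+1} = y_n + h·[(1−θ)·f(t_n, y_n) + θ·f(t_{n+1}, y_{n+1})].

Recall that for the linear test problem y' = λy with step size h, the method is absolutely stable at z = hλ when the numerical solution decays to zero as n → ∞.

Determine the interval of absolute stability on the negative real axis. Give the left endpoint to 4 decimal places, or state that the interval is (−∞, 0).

With y'=λy (z=hλ):
  y_{n+1} = y_n + z·[2/11·y_n + 9/11·y_{n+1}] ⇒ (1 − 9/11z)y_{n+1} = (1 + 2/11z)y_n
  so R(z) = (1 + 2/11z)/(1 − 9/11z).

Solve |R(x)|<1 on ℝ⁻.
x=-1.22: |R|=0.3894
x=-2: |R|=0.2414
x=-10: |R|=0.0891
x=-100: |R|=0.2075
θ=9/11≥1/2 ⇒ |1+2/11x|<|1−9/11x| ∀x<0 ⇒ unbounded interval.

interval (−∞, 0).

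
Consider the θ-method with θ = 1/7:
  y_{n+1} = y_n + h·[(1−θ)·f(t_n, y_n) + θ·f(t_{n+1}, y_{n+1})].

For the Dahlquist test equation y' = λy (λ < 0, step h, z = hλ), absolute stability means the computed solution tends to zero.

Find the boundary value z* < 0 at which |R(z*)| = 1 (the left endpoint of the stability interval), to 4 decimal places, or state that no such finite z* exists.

left endpoint -2.8000.

Set f=λy, z=hλ:
  y_{n+1} = y_n + z·[6/7·y_n + 1/7·y_{n+1}] ⇒ (1 − 1/7z)y_{n+1} = (1 + 6/7z)y_n
  R(z) = (1 + 6/7z)/(1 − 1/7z).

Boundary: |R(x)|=1, x<0.
x=-1.13: |R|=0.0271
R=−1: 1+6/7x = −1+1/7x ⇒ -5/7x=2 ⇒ x=2/(-5/7)=-2.8000
Confirm numerically:
  x=-2.191: |R|=0.66870 <1
  x=-1.795: |R|=0.42865 <1
  x=-1.312: |R|=0.10491 <1
  x=-3.153: |R|=1.17384 >1
  x=-2.925: |R|=1.06297 >1
  x=-2.871: |R|=1.03596 >1
So |R|<1 on (-2.8000, 0).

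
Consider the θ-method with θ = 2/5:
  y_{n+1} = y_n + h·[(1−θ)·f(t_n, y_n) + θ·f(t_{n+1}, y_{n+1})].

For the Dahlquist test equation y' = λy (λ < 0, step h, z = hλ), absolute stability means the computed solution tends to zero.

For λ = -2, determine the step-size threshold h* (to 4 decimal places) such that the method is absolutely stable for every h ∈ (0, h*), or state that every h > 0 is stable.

(-10.0000,0); λ=-2 ⇒ h* = (10)/2 = 5.0000.

Test eqn y'=λy, z=hλ:
  y_{n+1} = y_n + z·[3/5·y_n + 2/5·y_{n+1}] ⇒ (1 − 2/5z)y_{n+1} = (1 + 3/5z)y_n
  so R(z) = (1 + 3/5z)/(1 − 2/5z).

Need |R(x)|<1, x<0.
x=-0.98: |R|=0.2960
R=−1: 1+3/5x = −1+2/5x ⇒ -1/5x=2 ⇒ x=2/(-1/5)=-10.0000
Confirm numerically:
  x=-8.530: |R|=0.93336 <1
  x=-6.414: |R|=0.79886 <1
  x=-5.050: |R|=0.67219 <1
  x=-4.662: |R|=0.62734 <1
  x=-10.340: |R|=1.01324 >1
  x=-10.148: |R|=1.00585 >1
So |R|<1 on (-10.0000, 0).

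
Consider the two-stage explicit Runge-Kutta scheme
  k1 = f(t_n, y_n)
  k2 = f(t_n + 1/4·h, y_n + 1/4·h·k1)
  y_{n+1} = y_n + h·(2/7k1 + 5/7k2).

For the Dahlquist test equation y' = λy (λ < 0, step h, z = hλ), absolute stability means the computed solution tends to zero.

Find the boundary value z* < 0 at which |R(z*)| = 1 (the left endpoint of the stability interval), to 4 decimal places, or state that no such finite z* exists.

z* = -5.6000.

With y'=λy (z=hλ):
  k1=λy_n ⇒ h·k1=z·y_n;  k2=λ(1+1/4z)y_n ⇒ h·k2=z(1+1/4z)y_n
  y_{n+1}/y_n = 1 + 2/7z + 5/7z(1+1/4z) = 1 + z + 5/28z²
  Hence R(z) = 1 + z + 5/28z².

Find x<0 with |R(x)|<1.
x=-1.43: |R|=0.0648
R=1: x+5/28x²=0 ⇒ x=−28/5=-5.6000; min R=1−1/(4·5/28)=-0.4000>−1
Confirm numerically:
  x=-5.344: |R|=0.75570 <1
  x=-4.920: |R|=0.40257 <1
  x=-4.110: |R|=0.09355 <1
  x=-3.143: |R|=0.37899 <1
  x=-6.126: |R|=1.57541 >1
  x=-5.828: |R|=1.23728 >1
  x=-5.746: |R|=1.14981 >1
Interval (-5.6000, 0).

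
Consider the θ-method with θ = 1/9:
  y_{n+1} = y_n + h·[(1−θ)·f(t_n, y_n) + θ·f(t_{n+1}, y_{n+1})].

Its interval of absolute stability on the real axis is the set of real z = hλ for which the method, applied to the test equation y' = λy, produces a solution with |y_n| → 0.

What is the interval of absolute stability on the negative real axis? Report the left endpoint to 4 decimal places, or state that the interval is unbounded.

z∈(-2.5714,0).

On y'=λy, z=hλ:
  y_{n+1} = y_n + z·[8/9·y_n + 1/9·y_{n+1}] ⇒ (1 − 1/9z)y_{n+1} = (1 + 8/9z)y_n
  Hence R(z) = (1 + 8/9z)/(1 − 1/9z).

Find x<0 with |R(x)|<1.
x=-1.39: |R|=0.2040
R=−1: 1+8/9x = −1+1/9x ⇒ -7/9x=2 ⇒ x=2/(-7/9)=-2.5714
Confirm numerically:
  x=-2.521: |R|=0.96936 <1
  x=-2.095: |R|=0.69941 <1
  x=-1.101: |R|=0.01901 <1
  x=-3.068: |R|=1.28803 >1
  x=-2.974: |R|=1.23534 >1
Stable set (-2.5714, 0).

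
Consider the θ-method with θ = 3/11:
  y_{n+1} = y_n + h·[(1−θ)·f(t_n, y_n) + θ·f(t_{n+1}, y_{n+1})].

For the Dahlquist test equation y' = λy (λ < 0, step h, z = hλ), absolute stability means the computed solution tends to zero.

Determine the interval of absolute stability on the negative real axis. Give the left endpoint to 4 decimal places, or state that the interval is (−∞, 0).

Set f=λy, z=hλ:
  y_{n+1} = y_n + z·[8/11·y_n + 3/11·y_{n+1}] ⇒ (1 − 3/11z)y_{n+1} = (1 + 8/11z)y_n
  R(z) = (1 + 8/11z)/(1 − 3/11z).

Solve |R(x)|<1 on ℝ⁻.
x=-0.65: |R|=0.4479
R=−1: 1+8/11x = −1+3/11x ⇒ -5/11x=2 ⇒ x=2/(-5/11)=-4.4000
Confirm numerically:
  x=-4.111: |R|=0.93807 <1
  x=-3.779: |R|=0.86099 <1
  x=-2.480: |R|=0.47939 <1
  x=-2.248: |R|=0.39360 <1
  x=-4.630: |R|=1.04620 >1
  x=-4.585: |R|=1.03737 >1
Stable set (-4.4000, 0).

z∈(-4.4000,0).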